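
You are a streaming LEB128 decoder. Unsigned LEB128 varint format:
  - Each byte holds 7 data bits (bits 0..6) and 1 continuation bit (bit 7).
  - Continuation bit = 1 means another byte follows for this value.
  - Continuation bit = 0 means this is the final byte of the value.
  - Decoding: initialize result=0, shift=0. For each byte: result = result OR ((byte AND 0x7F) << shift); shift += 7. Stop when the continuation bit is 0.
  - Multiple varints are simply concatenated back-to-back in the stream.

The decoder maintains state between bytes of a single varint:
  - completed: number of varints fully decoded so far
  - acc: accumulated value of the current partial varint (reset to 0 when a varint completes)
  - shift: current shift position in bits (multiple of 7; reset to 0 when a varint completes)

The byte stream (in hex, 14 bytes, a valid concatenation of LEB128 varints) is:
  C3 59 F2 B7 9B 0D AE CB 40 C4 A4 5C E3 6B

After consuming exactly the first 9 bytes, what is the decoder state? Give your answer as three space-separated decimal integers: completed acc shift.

byte[0]=0xC3 cont=1 payload=0x43: acc |= 67<<0 -> completed=0 acc=67 shift=7
byte[1]=0x59 cont=0 payload=0x59: varint #1 complete (value=11459); reset -> completed=1 acc=0 shift=0
byte[2]=0xF2 cont=1 payload=0x72: acc |= 114<<0 -> completed=1 acc=114 shift=7
byte[3]=0xB7 cont=1 payload=0x37: acc |= 55<<7 -> completed=1 acc=7154 shift=14
byte[4]=0x9B cont=1 payload=0x1B: acc |= 27<<14 -> completed=1 acc=449522 shift=21
byte[5]=0x0D cont=0 payload=0x0D: varint #2 complete (value=27712498); reset -> completed=2 acc=0 shift=0
byte[6]=0xAE cont=1 payload=0x2E: acc |= 46<<0 -> completed=2 acc=46 shift=7
byte[7]=0xCB cont=1 payload=0x4B: acc |= 75<<7 -> completed=2 acc=9646 shift=14
byte[8]=0x40 cont=0 payload=0x40: varint #3 complete (value=1058222); reset -> completed=3 acc=0 shift=0

Answer: 3 0 0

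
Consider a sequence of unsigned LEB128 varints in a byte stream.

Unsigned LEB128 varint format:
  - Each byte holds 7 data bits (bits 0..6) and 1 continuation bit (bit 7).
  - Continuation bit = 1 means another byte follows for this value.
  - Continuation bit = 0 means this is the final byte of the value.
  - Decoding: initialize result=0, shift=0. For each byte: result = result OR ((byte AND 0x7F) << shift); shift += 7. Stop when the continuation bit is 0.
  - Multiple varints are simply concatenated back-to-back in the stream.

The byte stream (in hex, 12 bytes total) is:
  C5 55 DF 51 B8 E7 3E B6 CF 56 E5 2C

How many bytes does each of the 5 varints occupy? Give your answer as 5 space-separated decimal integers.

Answer: 2 2 3 3 2

Derivation:
  byte[0]=0xC5 cont=1 payload=0x45=69: acc |= 69<<0 -> acc=69 shift=7
  byte[1]=0x55 cont=0 payload=0x55=85: acc |= 85<<7 -> acc=10949 shift=14 [end]
Varint 1: bytes[0:2] = C5 55 -> value 10949 (2 byte(s))
  byte[2]=0xDF cont=1 payload=0x5F=95: acc |= 95<<0 -> acc=95 shift=7
  byte[3]=0x51 cont=0 payload=0x51=81: acc |= 81<<7 -> acc=10463 shift=14 [end]
Varint 2: bytes[2:4] = DF 51 -> value 10463 (2 byte(s))
  byte[4]=0xB8 cont=1 payload=0x38=56: acc |= 56<<0 -> acc=56 shift=7
  byte[5]=0xE7 cont=1 payload=0x67=103: acc |= 103<<7 -> acc=13240 shift=14
  byte[6]=0x3E cont=0 payload=0x3E=62: acc |= 62<<14 -> acc=1029048 shift=21 [end]
Varint 3: bytes[4:7] = B8 E7 3E -> value 1029048 (3 byte(s))
  byte[7]=0xB6 cont=1 payload=0x36=54: acc |= 54<<0 -> acc=54 shift=7
  byte[8]=0xCF cont=1 payload=0x4F=79: acc |= 79<<7 -> acc=10166 shift=14
  byte[9]=0x56 cont=0 payload=0x56=86: acc |= 86<<14 -> acc=1419190 shift=21 [end]
Varint 4: bytes[7:10] = B6 CF 56 -> value 1419190 (3 byte(s))
  byte[10]=0xE5 cont=1 payload=0x65=101: acc |= 101<<0 -> acc=101 shift=7
  byte[11]=0x2C cont=0 payload=0x2C=44: acc |= 44<<7 -> acc=5733 shift=14 [end]
Varint 5: bytes[10:12] = E5 2C -> value 5733 (2 byte(s))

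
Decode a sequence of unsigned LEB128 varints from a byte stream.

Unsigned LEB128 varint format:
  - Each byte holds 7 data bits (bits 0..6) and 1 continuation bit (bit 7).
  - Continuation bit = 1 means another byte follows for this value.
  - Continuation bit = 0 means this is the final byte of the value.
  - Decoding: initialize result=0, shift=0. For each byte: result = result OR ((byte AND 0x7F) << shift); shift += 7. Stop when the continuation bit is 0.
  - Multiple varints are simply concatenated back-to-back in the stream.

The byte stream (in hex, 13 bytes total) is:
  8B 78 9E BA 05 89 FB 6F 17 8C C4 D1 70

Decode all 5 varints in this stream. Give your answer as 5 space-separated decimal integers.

  byte[0]=0x8B cont=1 payload=0x0B=11: acc |= 11<<0 -> acc=11 shift=7
  byte[1]=0x78 cont=0 payload=0x78=120: acc |= 120<<7 -> acc=15371 shift=14 [end]
Varint 1: bytes[0:2] = 8B 78 -> value 15371 (2 byte(s))
  byte[2]=0x9E cont=1 payload=0x1E=30: acc |= 30<<0 -> acc=30 shift=7
  byte[3]=0xBA cont=1 payload=0x3A=58: acc |= 58<<7 -> acc=7454 shift=14
  byte[4]=0x05 cont=0 payload=0x05=5: acc |= 5<<14 -> acc=89374 shift=21 [end]
Varint 2: bytes[2:5] = 9E BA 05 -> value 89374 (3 byte(s))
  byte[5]=0x89 cont=1 payload=0x09=9: acc |= 9<<0 -> acc=9 shift=7
  byte[6]=0xFB cont=1 payload=0x7B=123: acc |= 123<<7 -> acc=15753 shift=14
  byte[7]=0x6F cont=0 payload=0x6F=111: acc |= 111<<14 -> acc=1834377 shift=21 [end]
Varint 3: bytes[5:8] = 89 FB 6F -> value 1834377 (3 byte(s))
  byte[8]=0x17 cont=0 payload=0x17=23: acc |= 23<<0 -> acc=23 shift=7 [end]
Varint 4: bytes[8:9] = 17 -> value 23 (1 byte(s))
  byte[9]=0x8C cont=1 payload=0x0C=12: acc |= 12<<0 -> acc=12 shift=7
  byte[10]=0xC4 cont=1 payload=0x44=68: acc |= 68<<7 -> acc=8716 shift=14
  byte[11]=0xD1 cont=1 payload=0x51=81: acc |= 81<<14 -> acc=1335820 shift=21
  byte[12]=0x70 cont=0 payload=0x70=112: acc |= 112<<21 -> acc=236216844 shift=28 [end]
Varint 5: bytes[9:13] = 8C C4 D1 70 -> value 236216844 (4 byte(s))

Answer: 15371 89374 1834377 23 236216844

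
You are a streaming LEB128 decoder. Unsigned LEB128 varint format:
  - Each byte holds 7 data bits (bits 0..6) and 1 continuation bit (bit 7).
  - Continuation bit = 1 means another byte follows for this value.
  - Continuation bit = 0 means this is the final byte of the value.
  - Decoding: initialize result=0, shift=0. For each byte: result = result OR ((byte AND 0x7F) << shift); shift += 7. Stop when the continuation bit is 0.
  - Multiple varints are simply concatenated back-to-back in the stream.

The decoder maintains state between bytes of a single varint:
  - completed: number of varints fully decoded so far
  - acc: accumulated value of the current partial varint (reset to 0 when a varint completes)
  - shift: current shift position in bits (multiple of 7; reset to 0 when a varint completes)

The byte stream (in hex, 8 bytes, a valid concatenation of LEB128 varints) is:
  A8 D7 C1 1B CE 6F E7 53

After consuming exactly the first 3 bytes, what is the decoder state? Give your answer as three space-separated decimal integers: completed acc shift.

byte[0]=0xA8 cont=1 payload=0x28: acc |= 40<<0 -> completed=0 acc=40 shift=7
byte[1]=0xD7 cont=1 payload=0x57: acc |= 87<<7 -> completed=0 acc=11176 shift=14
byte[2]=0xC1 cont=1 payload=0x41: acc |= 65<<14 -> completed=0 acc=1076136 shift=21

Answer: 0 1076136 21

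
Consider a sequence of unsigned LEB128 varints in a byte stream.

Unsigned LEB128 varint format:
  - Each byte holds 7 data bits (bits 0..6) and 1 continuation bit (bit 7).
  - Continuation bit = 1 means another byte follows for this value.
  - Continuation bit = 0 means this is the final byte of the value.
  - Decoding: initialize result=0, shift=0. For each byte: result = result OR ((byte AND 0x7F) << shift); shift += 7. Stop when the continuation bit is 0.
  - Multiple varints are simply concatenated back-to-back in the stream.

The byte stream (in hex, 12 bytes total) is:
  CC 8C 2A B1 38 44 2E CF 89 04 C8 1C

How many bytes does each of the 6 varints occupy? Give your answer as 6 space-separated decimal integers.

  byte[0]=0xCC cont=1 payload=0x4C=76: acc |= 76<<0 -> acc=76 shift=7
  byte[1]=0x8C cont=1 payload=0x0C=12: acc |= 12<<7 -> acc=1612 shift=14
  byte[2]=0x2A cont=0 payload=0x2A=42: acc |= 42<<14 -> acc=689740 shift=21 [end]
Varint 1: bytes[0:3] = CC 8C 2A -> value 689740 (3 byte(s))
  byte[3]=0xB1 cont=1 payload=0x31=49: acc |= 49<<0 -> acc=49 shift=7
  byte[4]=0x38 cont=0 payload=0x38=56: acc |= 56<<7 -> acc=7217 shift=14 [end]
Varint 2: bytes[3:5] = B1 38 -> value 7217 (2 byte(s))
  byte[5]=0x44 cont=0 payload=0x44=68: acc |= 68<<0 -> acc=68 shift=7 [end]
Varint 3: bytes[5:6] = 44 -> value 68 (1 byte(s))
  byte[6]=0x2E cont=0 payload=0x2E=46: acc |= 46<<0 -> acc=46 shift=7 [end]
Varint 4: bytes[6:7] = 2E -> value 46 (1 byte(s))
  byte[7]=0xCF cont=1 payload=0x4F=79: acc |= 79<<0 -> acc=79 shift=7
  byte[8]=0x89 cont=1 payload=0x09=9: acc |= 9<<7 -> acc=1231 shift=14
  byte[9]=0x04 cont=0 payload=0x04=4: acc |= 4<<14 -> acc=66767 shift=21 [end]
Varint 5: bytes[7:10] = CF 89 04 -> value 66767 (3 byte(s))
  byte[10]=0xC8 cont=1 payload=0x48=72: acc |= 72<<0 -> acc=72 shift=7
  byte[11]=0x1C cont=0 payload=0x1C=28: acc |= 28<<7 -> acc=3656 shift=14 [end]
Varint 6: bytes[10:12] = C8 1C -> value 3656 (2 byte(s))

Answer: 3 2 1 1 3 2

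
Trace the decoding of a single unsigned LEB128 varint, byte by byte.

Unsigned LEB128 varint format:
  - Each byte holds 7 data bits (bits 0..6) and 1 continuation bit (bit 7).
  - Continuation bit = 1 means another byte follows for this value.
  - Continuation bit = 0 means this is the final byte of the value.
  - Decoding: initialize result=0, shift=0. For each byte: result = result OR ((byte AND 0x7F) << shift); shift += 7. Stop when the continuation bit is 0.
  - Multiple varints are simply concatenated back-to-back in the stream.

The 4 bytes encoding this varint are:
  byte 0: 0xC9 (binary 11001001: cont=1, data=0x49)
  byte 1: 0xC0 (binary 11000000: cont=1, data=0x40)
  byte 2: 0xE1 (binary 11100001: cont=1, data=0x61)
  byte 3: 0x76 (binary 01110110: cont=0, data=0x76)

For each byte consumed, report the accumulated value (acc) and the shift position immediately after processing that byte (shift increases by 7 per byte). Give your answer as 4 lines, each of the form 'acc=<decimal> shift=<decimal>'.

byte 0=0xC9: payload=0x49=73, contrib = 73<<0 = 73; acc -> 73, shift -> 7
byte 1=0xC0: payload=0x40=64, contrib = 64<<7 = 8192; acc -> 8265, shift -> 14
byte 2=0xE1: payload=0x61=97, contrib = 97<<14 = 1589248; acc -> 1597513, shift -> 21
byte 3=0x76: payload=0x76=118, contrib = 118<<21 = 247463936; acc -> 249061449, shift -> 28

Answer: acc=73 shift=7
acc=8265 shift=14
acc=1597513 shift=21
acc=249061449 shift=28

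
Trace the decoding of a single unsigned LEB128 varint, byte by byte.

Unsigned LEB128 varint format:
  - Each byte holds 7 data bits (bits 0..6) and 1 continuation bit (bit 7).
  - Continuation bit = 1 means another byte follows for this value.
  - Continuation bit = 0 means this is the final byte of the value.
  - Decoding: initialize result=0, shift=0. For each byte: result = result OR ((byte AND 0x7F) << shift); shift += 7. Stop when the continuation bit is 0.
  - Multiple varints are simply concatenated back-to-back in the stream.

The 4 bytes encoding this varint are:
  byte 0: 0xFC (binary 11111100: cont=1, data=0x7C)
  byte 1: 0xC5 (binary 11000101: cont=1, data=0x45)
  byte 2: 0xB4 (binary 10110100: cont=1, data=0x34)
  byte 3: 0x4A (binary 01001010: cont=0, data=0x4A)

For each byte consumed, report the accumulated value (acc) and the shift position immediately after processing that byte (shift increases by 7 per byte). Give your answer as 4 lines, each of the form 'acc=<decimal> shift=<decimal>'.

byte 0=0xFC: payload=0x7C=124, contrib = 124<<0 = 124; acc -> 124, shift -> 7
byte 1=0xC5: payload=0x45=69, contrib = 69<<7 = 8832; acc -> 8956, shift -> 14
byte 2=0xB4: payload=0x34=52, contrib = 52<<14 = 851968; acc -> 860924, shift -> 21
byte 3=0x4A: payload=0x4A=74, contrib = 74<<21 = 155189248; acc -> 156050172, shift -> 28

Answer: acc=124 shift=7
acc=8956 shift=14
acc=860924 shift=21
acc=156050172 shift=28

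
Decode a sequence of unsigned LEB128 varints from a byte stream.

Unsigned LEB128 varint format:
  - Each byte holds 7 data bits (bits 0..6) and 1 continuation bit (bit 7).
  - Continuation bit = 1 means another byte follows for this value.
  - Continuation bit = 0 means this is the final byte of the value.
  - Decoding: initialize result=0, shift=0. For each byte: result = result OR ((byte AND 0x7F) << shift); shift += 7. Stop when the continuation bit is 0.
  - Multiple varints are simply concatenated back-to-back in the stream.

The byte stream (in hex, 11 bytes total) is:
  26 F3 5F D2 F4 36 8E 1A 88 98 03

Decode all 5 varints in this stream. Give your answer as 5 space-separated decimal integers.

  byte[0]=0x26 cont=0 payload=0x26=38: acc |= 38<<0 -> acc=38 shift=7 [end]
Varint 1: bytes[0:1] = 26 -> value 38 (1 byte(s))
  byte[1]=0xF3 cont=1 payload=0x73=115: acc |= 115<<0 -> acc=115 shift=7
  byte[2]=0x5F cont=0 payload=0x5F=95: acc |= 95<<7 -> acc=12275 shift=14 [end]
Varint 2: bytes[1:3] = F3 5F -> value 12275 (2 byte(s))
  byte[3]=0xD2 cont=1 payload=0x52=82: acc |= 82<<0 -> acc=82 shift=7
  byte[4]=0xF4 cont=1 payload=0x74=116: acc |= 116<<7 -> acc=14930 shift=14
  byte[5]=0x36 cont=0 payload=0x36=54: acc |= 54<<14 -> acc=899666 shift=21 [end]
Varint 3: bytes[3:6] = D2 F4 36 -> value 899666 (3 byte(s))
  byte[6]=0x8E cont=1 payload=0x0E=14: acc |= 14<<0 -> acc=14 shift=7
  byte[7]=0x1A cont=0 payload=0x1A=26: acc |= 26<<7 -> acc=3342 shift=14 [end]
Varint 4: bytes[6:8] = 8E 1A -> value 3342 (2 byte(s))
  byte[8]=0x88 cont=1 payload=0x08=8: acc |= 8<<0 -> acc=8 shift=7
  byte[9]=0x98 cont=1 payload=0x18=24: acc |= 24<<7 -> acc=3080 shift=14
  byte[10]=0x03 cont=0 payload=0x03=3: acc |= 3<<14 -> acc=52232 shift=21 [end]
Varint 5: bytes[8:11] = 88 98 03 -> value 52232 (3 byte(s))

Answer: 38 12275 899666 3342 52232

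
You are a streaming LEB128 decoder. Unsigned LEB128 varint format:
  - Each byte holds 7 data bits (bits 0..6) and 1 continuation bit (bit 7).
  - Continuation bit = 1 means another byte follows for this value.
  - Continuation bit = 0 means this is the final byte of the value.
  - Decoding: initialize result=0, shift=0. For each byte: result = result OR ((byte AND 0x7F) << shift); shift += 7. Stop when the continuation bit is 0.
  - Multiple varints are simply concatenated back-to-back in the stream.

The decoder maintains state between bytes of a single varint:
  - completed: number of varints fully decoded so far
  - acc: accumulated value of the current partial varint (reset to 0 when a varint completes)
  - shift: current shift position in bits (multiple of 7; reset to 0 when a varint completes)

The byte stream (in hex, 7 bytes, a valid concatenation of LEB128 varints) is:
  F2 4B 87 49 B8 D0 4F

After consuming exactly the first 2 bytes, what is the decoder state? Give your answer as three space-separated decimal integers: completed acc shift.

byte[0]=0xF2 cont=1 payload=0x72: acc |= 114<<0 -> completed=0 acc=114 shift=7
byte[1]=0x4B cont=0 payload=0x4B: varint #1 complete (value=9714); reset -> completed=1 acc=0 shift=0

Answer: 1 0 0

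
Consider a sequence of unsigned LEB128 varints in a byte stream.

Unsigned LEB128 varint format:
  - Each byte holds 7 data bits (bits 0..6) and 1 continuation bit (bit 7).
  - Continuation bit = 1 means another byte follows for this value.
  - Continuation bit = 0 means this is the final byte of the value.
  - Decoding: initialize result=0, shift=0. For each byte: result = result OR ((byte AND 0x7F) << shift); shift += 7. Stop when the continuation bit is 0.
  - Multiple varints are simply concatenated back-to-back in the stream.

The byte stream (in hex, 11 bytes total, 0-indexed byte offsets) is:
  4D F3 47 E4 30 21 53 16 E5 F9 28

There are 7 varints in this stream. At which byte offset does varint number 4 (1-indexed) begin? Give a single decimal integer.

  byte[0]=0x4D cont=0 payload=0x4D=77: acc |= 77<<0 -> acc=77 shift=7 [end]
Varint 1: bytes[0:1] = 4D -> value 77 (1 byte(s))
  byte[1]=0xF3 cont=1 payload=0x73=115: acc |= 115<<0 -> acc=115 shift=7
  byte[2]=0x47 cont=0 payload=0x47=71: acc |= 71<<7 -> acc=9203 shift=14 [end]
Varint 2: bytes[1:3] = F3 47 -> value 9203 (2 byte(s))
  byte[3]=0xE4 cont=1 payload=0x64=100: acc |= 100<<0 -> acc=100 shift=7
  byte[4]=0x30 cont=0 payload=0x30=48: acc |= 48<<7 -> acc=6244 shift=14 [end]
Varint 3: bytes[3:5] = E4 30 -> value 6244 (2 byte(s))
  byte[5]=0x21 cont=0 payload=0x21=33: acc |= 33<<0 -> acc=33 shift=7 [end]
Varint 4: bytes[5:6] = 21 -> value 33 (1 byte(s))
  byte[6]=0x53 cont=0 payload=0x53=83: acc |= 83<<0 -> acc=83 shift=7 [end]
Varint 5: bytes[6:7] = 53 -> value 83 (1 byte(s))
  byte[7]=0x16 cont=0 payload=0x16=22: acc |= 22<<0 -> acc=22 shift=7 [end]
Varint 6: bytes[7:8] = 16 -> value 22 (1 byte(s))
  byte[8]=0xE5 cont=1 payload=0x65=101: acc |= 101<<0 -> acc=101 shift=7
  byte[9]=0xF9 cont=1 payload=0x79=121: acc |= 121<<7 -> acc=15589 shift=14
  byte[10]=0x28 cont=0 payload=0x28=40: acc |= 40<<14 -> acc=670949 shift=21 [end]
Varint 7: bytes[8:11] = E5 F9 28 -> value 670949 (3 byte(s))

Answer: 5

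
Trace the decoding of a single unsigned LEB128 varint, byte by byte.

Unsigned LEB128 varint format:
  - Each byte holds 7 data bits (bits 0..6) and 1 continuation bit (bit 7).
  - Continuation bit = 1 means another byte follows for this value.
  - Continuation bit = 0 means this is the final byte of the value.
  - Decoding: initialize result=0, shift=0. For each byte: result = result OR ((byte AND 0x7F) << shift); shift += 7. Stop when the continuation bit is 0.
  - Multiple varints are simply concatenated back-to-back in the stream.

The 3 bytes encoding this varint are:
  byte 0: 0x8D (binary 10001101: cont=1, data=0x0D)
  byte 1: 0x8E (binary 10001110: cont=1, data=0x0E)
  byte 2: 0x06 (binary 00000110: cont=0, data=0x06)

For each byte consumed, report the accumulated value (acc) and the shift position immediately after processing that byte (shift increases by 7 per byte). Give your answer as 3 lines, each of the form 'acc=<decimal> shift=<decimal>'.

Answer: acc=13 shift=7
acc=1805 shift=14
acc=100109 shift=21

Derivation:
byte 0=0x8D: payload=0x0D=13, contrib = 13<<0 = 13; acc -> 13, shift -> 7
byte 1=0x8E: payload=0x0E=14, contrib = 14<<7 = 1792; acc -> 1805, shift -> 14
byte 2=0x06: payload=0x06=6, contrib = 6<<14 = 98304; acc -> 100109, shift -> 21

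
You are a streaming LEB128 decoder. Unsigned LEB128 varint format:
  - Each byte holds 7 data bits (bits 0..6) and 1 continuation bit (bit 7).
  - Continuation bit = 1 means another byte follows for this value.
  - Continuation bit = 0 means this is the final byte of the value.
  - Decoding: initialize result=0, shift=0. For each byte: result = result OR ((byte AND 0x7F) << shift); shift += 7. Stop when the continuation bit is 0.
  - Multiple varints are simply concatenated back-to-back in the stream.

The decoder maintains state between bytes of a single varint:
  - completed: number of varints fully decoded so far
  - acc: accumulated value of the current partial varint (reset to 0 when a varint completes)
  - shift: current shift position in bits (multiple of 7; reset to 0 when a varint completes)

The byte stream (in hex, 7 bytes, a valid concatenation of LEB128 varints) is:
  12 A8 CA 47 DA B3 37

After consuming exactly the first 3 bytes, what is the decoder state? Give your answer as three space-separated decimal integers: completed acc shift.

byte[0]=0x12 cont=0 payload=0x12: varint #1 complete (value=18); reset -> completed=1 acc=0 shift=0
byte[1]=0xA8 cont=1 payload=0x28: acc |= 40<<0 -> completed=1 acc=40 shift=7
byte[2]=0xCA cont=1 payload=0x4A: acc |= 74<<7 -> completed=1 acc=9512 shift=14

Answer: 1 9512 14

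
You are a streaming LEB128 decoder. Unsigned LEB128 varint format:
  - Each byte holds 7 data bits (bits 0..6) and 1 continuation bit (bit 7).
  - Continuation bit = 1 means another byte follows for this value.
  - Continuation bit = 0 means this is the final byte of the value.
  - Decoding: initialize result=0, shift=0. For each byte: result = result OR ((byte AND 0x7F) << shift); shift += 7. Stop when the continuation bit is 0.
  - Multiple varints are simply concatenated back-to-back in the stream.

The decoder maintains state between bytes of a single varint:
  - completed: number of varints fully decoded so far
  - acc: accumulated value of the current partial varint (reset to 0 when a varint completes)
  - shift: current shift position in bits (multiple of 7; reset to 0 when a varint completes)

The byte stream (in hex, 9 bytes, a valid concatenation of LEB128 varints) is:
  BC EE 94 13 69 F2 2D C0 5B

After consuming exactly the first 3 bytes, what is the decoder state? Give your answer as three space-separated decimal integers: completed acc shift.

Answer: 0 341820 21

Derivation:
byte[0]=0xBC cont=1 payload=0x3C: acc |= 60<<0 -> completed=0 acc=60 shift=7
byte[1]=0xEE cont=1 payload=0x6E: acc |= 110<<7 -> completed=0 acc=14140 shift=14
byte[2]=0x94 cont=1 payload=0x14: acc |= 20<<14 -> completed=0 acc=341820 shift=21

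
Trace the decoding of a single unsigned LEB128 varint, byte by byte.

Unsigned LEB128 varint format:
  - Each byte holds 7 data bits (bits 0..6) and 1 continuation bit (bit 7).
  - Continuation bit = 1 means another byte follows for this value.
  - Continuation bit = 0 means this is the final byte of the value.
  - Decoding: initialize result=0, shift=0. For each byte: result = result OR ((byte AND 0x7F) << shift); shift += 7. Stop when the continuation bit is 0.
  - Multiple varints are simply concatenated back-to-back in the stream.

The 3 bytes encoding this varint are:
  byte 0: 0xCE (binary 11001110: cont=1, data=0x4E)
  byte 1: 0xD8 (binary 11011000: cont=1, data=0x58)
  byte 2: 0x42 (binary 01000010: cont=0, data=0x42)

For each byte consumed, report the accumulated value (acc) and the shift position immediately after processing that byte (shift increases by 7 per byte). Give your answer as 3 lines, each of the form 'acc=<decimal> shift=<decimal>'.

Answer: acc=78 shift=7
acc=11342 shift=14
acc=1092686 shift=21

Derivation:
byte 0=0xCE: payload=0x4E=78, contrib = 78<<0 = 78; acc -> 78, shift -> 7
byte 1=0xD8: payload=0x58=88, contrib = 88<<7 = 11264; acc -> 11342, shift -> 14
byte 2=0x42: payload=0x42=66, contrib = 66<<14 = 1081344; acc -> 1092686, shift -> 21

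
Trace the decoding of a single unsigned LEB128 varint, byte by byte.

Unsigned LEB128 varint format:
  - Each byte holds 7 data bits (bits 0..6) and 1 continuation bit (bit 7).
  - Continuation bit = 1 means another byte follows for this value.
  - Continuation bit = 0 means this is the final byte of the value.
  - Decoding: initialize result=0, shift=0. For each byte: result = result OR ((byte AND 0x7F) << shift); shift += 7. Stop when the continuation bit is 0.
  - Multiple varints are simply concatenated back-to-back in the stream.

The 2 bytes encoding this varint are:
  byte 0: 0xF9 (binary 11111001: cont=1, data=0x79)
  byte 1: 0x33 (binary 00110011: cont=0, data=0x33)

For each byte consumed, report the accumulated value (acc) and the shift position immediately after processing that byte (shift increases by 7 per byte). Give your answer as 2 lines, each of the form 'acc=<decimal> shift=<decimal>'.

byte 0=0xF9: payload=0x79=121, contrib = 121<<0 = 121; acc -> 121, shift -> 7
byte 1=0x33: payload=0x33=51, contrib = 51<<7 = 6528; acc -> 6649, shift -> 14

Answer: acc=121 shift=7
acc=6649 shift=14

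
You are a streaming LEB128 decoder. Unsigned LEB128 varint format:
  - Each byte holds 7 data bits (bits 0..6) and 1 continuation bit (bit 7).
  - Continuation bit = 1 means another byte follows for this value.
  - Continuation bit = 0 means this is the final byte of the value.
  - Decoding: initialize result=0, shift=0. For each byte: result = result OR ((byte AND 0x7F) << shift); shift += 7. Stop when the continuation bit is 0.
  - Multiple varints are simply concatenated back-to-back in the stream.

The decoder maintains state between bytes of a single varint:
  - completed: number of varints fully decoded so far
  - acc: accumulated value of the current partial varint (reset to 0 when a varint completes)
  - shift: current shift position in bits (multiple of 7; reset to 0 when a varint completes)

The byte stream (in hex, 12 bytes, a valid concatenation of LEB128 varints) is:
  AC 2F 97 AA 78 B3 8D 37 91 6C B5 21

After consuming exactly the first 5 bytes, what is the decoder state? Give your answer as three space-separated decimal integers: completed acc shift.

Answer: 2 0 0

Derivation:
byte[0]=0xAC cont=1 payload=0x2C: acc |= 44<<0 -> completed=0 acc=44 shift=7
byte[1]=0x2F cont=0 payload=0x2F: varint #1 complete (value=6060); reset -> completed=1 acc=0 shift=0
byte[2]=0x97 cont=1 payload=0x17: acc |= 23<<0 -> completed=1 acc=23 shift=7
byte[3]=0xAA cont=1 payload=0x2A: acc |= 42<<7 -> completed=1 acc=5399 shift=14
byte[4]=0x78 cont=0 payload=0x78: varint #2 complete (value=1971479); reset -> completed=2 acc=0 shift=0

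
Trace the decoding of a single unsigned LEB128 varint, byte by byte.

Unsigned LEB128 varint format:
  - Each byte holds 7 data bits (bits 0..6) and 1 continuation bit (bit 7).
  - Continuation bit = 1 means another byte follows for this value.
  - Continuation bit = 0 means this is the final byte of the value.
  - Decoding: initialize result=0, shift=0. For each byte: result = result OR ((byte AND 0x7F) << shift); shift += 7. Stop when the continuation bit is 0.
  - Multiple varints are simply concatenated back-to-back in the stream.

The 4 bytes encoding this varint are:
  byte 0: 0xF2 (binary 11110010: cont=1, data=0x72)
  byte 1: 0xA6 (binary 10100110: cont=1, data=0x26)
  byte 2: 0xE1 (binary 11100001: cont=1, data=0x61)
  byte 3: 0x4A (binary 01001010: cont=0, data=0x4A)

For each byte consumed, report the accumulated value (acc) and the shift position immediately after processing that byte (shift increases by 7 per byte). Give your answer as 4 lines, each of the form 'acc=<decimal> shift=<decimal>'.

Answer: acc=114 shift=7
acc=4978 shift=14
acc=1594226 shift=21
acc=156783474 shift=28

Derivation:
byte 0=0xF2: payload=0x72=114, contrib = 114<<0 = 114; acc -> 114, shift -> 7
byte 1=0xA6: payload=0x26=38, contrib = 38<<7 = 4864; acc -> 4978, shift -> 14
byte 2=0xE1: payload=0x61=97, contrib = 97<<14 = 1589248; acc -> 1594226, shift -> 21
byte 3=0x4A: payload=0x4A=74, contrib = 74<<21 = 155189248; acc -> 156783474, shift -> 28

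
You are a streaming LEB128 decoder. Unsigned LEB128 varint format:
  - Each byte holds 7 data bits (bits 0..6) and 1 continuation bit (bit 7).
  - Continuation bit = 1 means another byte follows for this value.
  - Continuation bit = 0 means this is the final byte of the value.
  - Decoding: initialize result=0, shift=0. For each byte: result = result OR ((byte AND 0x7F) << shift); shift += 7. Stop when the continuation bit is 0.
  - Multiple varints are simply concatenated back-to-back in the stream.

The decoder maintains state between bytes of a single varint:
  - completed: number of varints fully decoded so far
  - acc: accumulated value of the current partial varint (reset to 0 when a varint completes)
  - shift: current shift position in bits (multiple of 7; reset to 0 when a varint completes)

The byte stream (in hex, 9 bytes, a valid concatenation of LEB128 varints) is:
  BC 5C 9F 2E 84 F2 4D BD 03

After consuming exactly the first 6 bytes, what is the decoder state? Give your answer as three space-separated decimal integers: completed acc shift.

byte[0]=0xBC cont=1 payload=0x3C: acc |= 60<<0 -> completed=0 acc=60 shift=7
byte[1]=0x5C cont=0 payload=0x5C: varint #1 complete (value=11836); reset -> completed=1 acc=0 shift=0
byte[2]=0x9F cont=1 payload=0x1F: acc |= 31<<0 -> completed=1 acc=31 shift=7
byte[3]=0x2E cont=0 payload=0x2E: varint #2 complete (value=5919); reset -> completed=2 acc=0 shift=0
byte[4]=0x84 cont=1 payload=0x04: acc |= 4<<0 -> completed=2 acc=4 shift=7
byte[5]=0xF2 cont=1 payload=0x72: acc |= 114<<7 -> completed=2 acc=14596 shift=14

Answer: 2 14596 14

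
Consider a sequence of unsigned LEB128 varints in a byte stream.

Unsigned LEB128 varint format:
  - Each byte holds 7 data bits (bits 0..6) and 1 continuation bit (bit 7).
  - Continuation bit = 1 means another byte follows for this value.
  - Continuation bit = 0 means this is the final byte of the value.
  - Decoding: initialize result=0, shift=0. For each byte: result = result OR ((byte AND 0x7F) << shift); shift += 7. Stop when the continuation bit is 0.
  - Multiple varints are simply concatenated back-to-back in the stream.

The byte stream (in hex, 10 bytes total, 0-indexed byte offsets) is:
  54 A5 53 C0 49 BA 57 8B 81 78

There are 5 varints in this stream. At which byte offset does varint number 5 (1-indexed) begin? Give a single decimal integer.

Answer: 7

Derivation:
  byte[0]=0x54 cont=0 payload=0x54=84: acc |= 84<<0 -> acc=84 shift=7 [end]
Varint 1: bytes[0:1] = 54 -> value 84 (1 byte(s))
  byte[1]=0xA5 cont=1 payload=0x25=37: acc |= 37<<0 -> acc=37 shift=7
  byte[2]=0x53 cont=0 payload=0x53=83: acc |= 83<<7 -> acc=10661 shift=14 [end]
Varint 2: bytes[1:3] = A5 53 -> value 10661 (2 byte(s))
  byte[3]=0xC0 cont=1 payload=0x40=64: acc |= 64<<0 -> acc=64 shift=7
  byte[4]=0x49 cont=0 payload=0x49=73: acc |= 73<<7 -> acc=9408 shift=14 [end]
Varint 3: bytes[3:5] = C0 49 -> value 9408 (2 byte(s))
  byte[5]=0xBA cont=1 payload=0x3A=58: acc |= 58<<0 -> acc=58 shift=7
  byte[6]=0x57 cont=0 payload=0x57=87: acc |= 87<<7 -> acc=11194 shift=14 [end]
Varint 4: bytes[5:7] = BA 57 -> value 11194 (2 byte(s))
  byte[7]=0x8B cont=1 payload=0x0B=11: acc |= 11<<0 -> acc=11 shift=7
  byte[8]=0x81 cont=1 payload=0x01=1: acc |= 1<<7 -> acc=139 shift=14
  byte[9]=0x78 cont=0 payload=0x78=120: acc |= 120<<14 -> acc=1966219 shift=21 [end]
Varint 5: bytes[7:10] = 8B 81 78 -> value 1966219 (3 byte(s))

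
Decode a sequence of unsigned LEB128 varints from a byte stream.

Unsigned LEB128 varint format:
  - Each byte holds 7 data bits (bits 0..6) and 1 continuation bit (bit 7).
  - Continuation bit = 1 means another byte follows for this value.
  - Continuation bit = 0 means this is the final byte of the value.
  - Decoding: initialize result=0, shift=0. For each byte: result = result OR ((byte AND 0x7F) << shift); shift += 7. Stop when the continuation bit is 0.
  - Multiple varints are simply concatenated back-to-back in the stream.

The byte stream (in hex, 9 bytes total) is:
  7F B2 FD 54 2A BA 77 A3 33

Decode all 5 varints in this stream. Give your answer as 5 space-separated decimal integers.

Answer: 127 1392306 42 15290 6563

Derivation:
  byte[0]=0x7F cont=0 payload=0x7F=127: acc |= 127<<0 -> acc=127 shift=7 [end]
Varint 1: bytes[0:1] = 7F -> value 127 (1 byte(s))
  byte[1]=0xB2 cont=1 payload=0x32=50: acc |= 50<<0 -> acc=50 shift=7
  byte[2]=0xFD cont=1 payload=0x7D=125: acc |= 125<<7 -> acc=16050 shift=14
  byte[3]=0x54 cont=0 payload=0x54=84: acc |= 84<<14 -> acc=1392306 shift=21 [end]
Varint 2: bytes[1:4] = B2 FD 54 -> value 1392306 (3 byte(s))
  byte[4]=0x2A cont=0 payload=0x2A=42: acc |= 42<<0 -> acc=42 shift=7 [end]
Varint 3: bytes[4:5] = 2A -> value 42 (1 byte(s))
  byte[5]=0xBA cont=1 payload=0x3A=58: acc |= 58<<0 -> acc=58 shift=7
  byte[6]=0x77 cont=0 payload=0x77=119: acc |= 119<<7 -> acc=15290 shift=14 [end]
Varint 4: bytes[5:7] = BA 77 -> value 15290 (2 byte(s))
  byte[7]=0xA3 cont=1 payload=0x23=35: acc |= 35<<0 -> acc=35 shift=7
  byte[8]=0x33 cont=0 payload=0x33=51: acc |= 51<<7 -> acc=6563 shift=14 [end]
Varint 5: bytes[7:9] = A3 33 -> value 6563 (2 byte(s))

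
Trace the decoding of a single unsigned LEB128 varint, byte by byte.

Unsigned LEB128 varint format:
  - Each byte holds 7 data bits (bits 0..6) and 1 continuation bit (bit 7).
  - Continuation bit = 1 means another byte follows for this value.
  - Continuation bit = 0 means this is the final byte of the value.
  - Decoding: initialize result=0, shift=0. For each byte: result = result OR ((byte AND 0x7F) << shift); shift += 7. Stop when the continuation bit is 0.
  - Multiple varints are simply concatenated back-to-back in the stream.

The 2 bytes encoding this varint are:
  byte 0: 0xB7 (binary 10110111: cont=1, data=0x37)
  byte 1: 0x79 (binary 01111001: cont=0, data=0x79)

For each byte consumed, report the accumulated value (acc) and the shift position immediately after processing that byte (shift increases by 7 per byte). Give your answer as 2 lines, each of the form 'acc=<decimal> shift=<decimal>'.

byte 0=0xB7: payload=0x37=55, contrib = 55<<0 = 55; acc -> 55, shift -> 7
byte 1=0x79: payload=0x79=121, contrib = 121<<7 = 15488; acc -> 15543, shift -> 14

Answer: acc=55 shift=7
acc=15543 shift=14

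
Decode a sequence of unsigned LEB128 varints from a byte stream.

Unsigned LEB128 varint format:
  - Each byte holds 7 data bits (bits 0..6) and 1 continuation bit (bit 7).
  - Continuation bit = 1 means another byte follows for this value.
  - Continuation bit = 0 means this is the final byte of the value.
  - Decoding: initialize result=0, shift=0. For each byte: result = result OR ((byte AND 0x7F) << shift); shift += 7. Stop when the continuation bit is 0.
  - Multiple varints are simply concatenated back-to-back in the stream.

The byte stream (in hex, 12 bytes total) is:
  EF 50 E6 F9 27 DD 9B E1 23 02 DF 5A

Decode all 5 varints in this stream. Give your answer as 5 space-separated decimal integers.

  byte[0]=0xEF cont=1 payload=0x6F=111: acc |= 111<<0 -> acc=111 shift=7
  byte[1]=0x50 cont=0 payload=0x50=80: acc |= 80<<7 -> acc=10351 shift=14 [end]
Varint 1: bytes[0:2] = EF 50 -> value 10351 (2 byte(s))
  byte[2]=0xE6 cont=1 payload=0x66=102: acc |= 102<<0 -> acc=102 shift=7
  byte[3]=0xF9 cont=1 payload=0x79=121: acc |= 121<<7 -> acc=15590 shift=14
  byte[4]=0x27 cont=0 payload=0x27=39: acc |= 39<<14 -> acc=654566 shift=21 [end]
Varint 2: bytes[2:5] = E6 F9 27 -> value 654566 (3 byte(s))
  byte[5]=0xDD cont=1 payload=0x5D=93: acc |= 93<<0 -> acc=93 shift=7
  byte[6]=0x9B cont=1 payload=0x1B=27: acc |= 27<<7 -> acc=3549 shift=14
  byte[7]=0xE1 cont=1 payload=0x61=97: acc |= 97<<14 -> acc=1592797 shift=21
  byte[8]=0x23 cont=0 payload=0x23=35: acc |= 35<<21 -> acc=74993117 shift=28 [end]
Varint 3: bytes[5:9] = DD 9B E1 23 -> value 74993117 (4 byte(s))
  byte[9]=0x02 cont=0 payload=0x02=2: acc |= 2<<0 -> acc=2 shift=7 [end]
Varint 4: bytes[9:10] = 02 -> value 2 (1 byte(s))
  byte[10]=0xDF cont=1 payload=0x5F=95: acc |= 95<<0 -> acc=95 shift=7
  byte[11]=0x5A cont=0 payload=0x5A=90: acc |= 90<<7 -> acc=11615 shift=14 [end]
Varint 5: bytes[10:12] = DF 5A -> value 11615 (2 byte(s))

Answer: 10351 654566 74993117 2 11615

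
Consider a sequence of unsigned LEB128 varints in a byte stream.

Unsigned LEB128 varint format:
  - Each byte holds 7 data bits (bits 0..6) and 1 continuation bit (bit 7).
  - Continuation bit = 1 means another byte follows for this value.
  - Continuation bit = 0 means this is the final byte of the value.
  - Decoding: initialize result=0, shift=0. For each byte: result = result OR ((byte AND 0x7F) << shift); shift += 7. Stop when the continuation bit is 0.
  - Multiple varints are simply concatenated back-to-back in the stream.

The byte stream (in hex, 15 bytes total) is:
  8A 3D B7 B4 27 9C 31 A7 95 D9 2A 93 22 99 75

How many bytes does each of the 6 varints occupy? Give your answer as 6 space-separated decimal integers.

Answer: 2 3 2 4 2 2

Derivation:
  byte[0]=0x8A cont=1 payload=0x0A=10: acc |= 10<<0 -> acc=10 shift=7
  byte[1]=0x3D cont=0 payload=0x3D=61: acc |= 61<<7 -> acc=7818 shift=14 [end]
Varint 1: bytes[0:2] = 8A 3D -> value 7818 (2 byte(s))
  byte[2]=0xB7 cont=1 payload=0x37=55: acc |= 55<<0 -> acc=55 shift=7
  byte[3]=0xB4 cont=1 payload=0x34=52: acc |= 52<<7 -> acc=6711 shift=14
  byte[4]=0x27 cont=0 payload=0x27=39: acc |= 39<<14 -> acc=645687 shift=21 [end]
Varint 2: bytes[2:5] = B7 B4 27 -> value 645687 (3 byte(s))
  byte[5]=0x9C cont=1 payload=0x1C=28: acc |= 28<<0 -> acc=28 shift=7
  byte[6]=0x31 cont=0 payload=0x31=49: acc |= 49<<7 -> acc=6300 shift=14 [end]
Varint 3: bytes[5:7] = 9C 31 -> value 6300 (2 byte(s))
  byte[7]=0xA7 cont=1 payload=0x27=39: acc |= 39<<0 -> acc=39 shift=7
  byte[8]=0x95 cont=1 payload=0x15=21: acc |= 21<<7 -> acc=2727 shift=14
  byte[9]=0xD9 cont=1 payload=0x59=89: acc |= 89<<14 -> acc=1460903 shift=21
  byte[10]=0x2A cont=0 payload=0x2A=42: acc |= 42<<21 -> acc=89541287 shift=28 [end]
Varint 4: bytes[7:11] = A7 95 D9 2A -> value 89541287 (4 byte(s))
  byte[11]=0x93 cont=1 payload=0x13=19: acc |= 19<<0 -> acc=19 shift=7
  byte[12]=0x22 cont=0 payload=0x22=34: acc |= 34<<7 -> acc=4371 shift=14 [end]
Varint 5: bytes[11:13] = 93 22 -> value 4371 (2 byte(s))
  byte[13]=0x99 cont=1 payload=0x19=25: acc |= 25<<0 -> acc=25 shift=7
  byte[14]=0x75 cont=0 payload=0x75=117: acc |= 117<<7 -> acc=15001 shift=14 [end]
Varint 6: bytes[13:15] = 99 75 -> value 15001 (2 byte(s))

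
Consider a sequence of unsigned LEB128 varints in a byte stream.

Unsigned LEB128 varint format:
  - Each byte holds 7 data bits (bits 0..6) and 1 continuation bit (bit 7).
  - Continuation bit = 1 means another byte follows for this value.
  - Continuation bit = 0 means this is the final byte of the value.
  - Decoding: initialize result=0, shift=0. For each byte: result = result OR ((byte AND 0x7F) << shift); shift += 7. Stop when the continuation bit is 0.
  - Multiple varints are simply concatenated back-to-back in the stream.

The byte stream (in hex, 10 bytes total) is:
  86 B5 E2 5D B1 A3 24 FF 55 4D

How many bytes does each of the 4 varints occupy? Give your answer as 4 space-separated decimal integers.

  byte[0]=0x86 cont=1 payload=0x06=6: acc |= 6<<0 -> acc=6 shift=7
  byte[1]=0xB5 cont=1 payload=0x35=53: acc |= 53<<7 -> acc=6790 shift=14
  byte[2]=0xE2 cont=1 payload=0x62=98: acc |= 98<<14 -> acc=1612422 shift=21
  byte[3]=0x5D cont=0 payload=0x5D=93: acc |= 93<<21 -> acc=196647558 shift=28 [end]
Varint 1: bytes[0:4] = 86 B5 E2 5D -> value 196647558 (4 byte(s))
  byte[4]=0xB1 cont=1 payload=0x31=49: acc |= 49<<0 -> acc=49 shift=7
  byte[5]=0xA3 cont=1 payload=0x23=35: acc |= 35<<7 -> acc=4529 shift=14
  byte[6]=0x24 cont=0 payload=0x24=36: acc |= 36<<14 -> acc=594353 shift=21 [end]
Varint 2: bytes[4:7] = B1 A3 24 -> value 594353 (3 byte(s))
  byte[7]=0xFF cont=1 payload=0x7F=127: acc |= 127<<0 -> acc=127 shift=7
  byte[8]=0x55 cont=0 payload=0x55=85: acc |= 85<<7 -> acc=11007 shift=14 [end]
Varint 3: bytes[7:9] = FF 55 -> value 11007 (2 byte(s))
  byte[9]=0x4D cont=0 payload=0x4D=77: acc |= 77<<0 -> acc=77 shift=7 [end]
Varint 4: bytes[9:10] = 4D -> value 77 (1 byte(s))

Answer: 4 3 2 1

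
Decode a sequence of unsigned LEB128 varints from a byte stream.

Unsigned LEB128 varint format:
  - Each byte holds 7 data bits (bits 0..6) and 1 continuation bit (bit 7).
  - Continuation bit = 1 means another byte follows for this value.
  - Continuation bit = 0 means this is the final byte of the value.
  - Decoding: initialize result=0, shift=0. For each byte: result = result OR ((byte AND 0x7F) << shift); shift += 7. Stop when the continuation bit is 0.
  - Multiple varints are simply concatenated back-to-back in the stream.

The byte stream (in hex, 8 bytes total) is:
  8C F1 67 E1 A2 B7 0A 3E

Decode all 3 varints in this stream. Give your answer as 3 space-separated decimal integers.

  byte[0]=0x8C cont=1 payload=0x0C=12: acc |= 12<<0 -> acc=12 shift=7
  byte[1]=0xF1 cont=1 payload=0x71=113: acc |= 113<<7 -> acc=14476 shift=14
  byte[2]=0x67 cont=0 payload=0x67=103: acc |= 103<<14 -> acc=1702028 shift=21 [end]
Varint 1: bytes[0:3] = 8C F1 67 -> value 1702028 (3 byte(s))
  byte[3]=0xE1 cont=1 payload=0x61=97: acc |= 97<<0 -> acc=97 shift=7
  byte[4]=0xA2 cont=1 payload=0x22=34: acc |= 34<<7 -> acc=4449 shift=14
  byte[5]=0xB7 cont=1 payload=0x37=55: acc |= 55<<14 -> acc=905569 shift=21
  byte[6]=0x0A cont=0 payload=0x0A=10: acc |= 10<<21 -> acc=21877089 shift=28 [end]
Varint 2: bytes[3:7] = E1 A2 B7 0A -> value 21877089 (4 byte(s))
  byte[7]=0x3E cont=0 payload=0x3E=62: acc |= 62<<0 -> acc=62 shift=7 [end]
Varint 3: bytes[7:8] = 3E -> value 62 (1 byte(s))

Answer: 1702028 21877089 62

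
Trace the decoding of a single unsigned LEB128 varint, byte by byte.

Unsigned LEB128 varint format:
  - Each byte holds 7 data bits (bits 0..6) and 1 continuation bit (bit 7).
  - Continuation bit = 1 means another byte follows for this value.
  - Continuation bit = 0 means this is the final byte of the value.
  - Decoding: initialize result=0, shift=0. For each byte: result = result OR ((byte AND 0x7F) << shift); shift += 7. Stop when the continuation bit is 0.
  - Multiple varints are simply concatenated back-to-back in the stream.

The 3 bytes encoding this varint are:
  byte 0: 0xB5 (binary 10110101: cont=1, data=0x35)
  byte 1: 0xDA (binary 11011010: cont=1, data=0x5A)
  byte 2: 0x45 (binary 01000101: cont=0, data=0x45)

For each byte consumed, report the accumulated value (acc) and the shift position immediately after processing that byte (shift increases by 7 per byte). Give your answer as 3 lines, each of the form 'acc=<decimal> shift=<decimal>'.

Answer: acc=53 shift=7
acc=11573 shift=14
acc=1142069 shift=21

Derivation:
byte 0=0xB5: payload=0x35=53, contrib = 53<<0 = 53; acc -> 53, shift -> 7
byte 1=0xDA: payload=0x5A=90, contrib = 90<<7 = 11520; acc -> 11573, shift -> 14
byte 2=0x45: payload=0x45=69, contrib = 69<<14 = 1130496; acc -> 1142069, shift -> 21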